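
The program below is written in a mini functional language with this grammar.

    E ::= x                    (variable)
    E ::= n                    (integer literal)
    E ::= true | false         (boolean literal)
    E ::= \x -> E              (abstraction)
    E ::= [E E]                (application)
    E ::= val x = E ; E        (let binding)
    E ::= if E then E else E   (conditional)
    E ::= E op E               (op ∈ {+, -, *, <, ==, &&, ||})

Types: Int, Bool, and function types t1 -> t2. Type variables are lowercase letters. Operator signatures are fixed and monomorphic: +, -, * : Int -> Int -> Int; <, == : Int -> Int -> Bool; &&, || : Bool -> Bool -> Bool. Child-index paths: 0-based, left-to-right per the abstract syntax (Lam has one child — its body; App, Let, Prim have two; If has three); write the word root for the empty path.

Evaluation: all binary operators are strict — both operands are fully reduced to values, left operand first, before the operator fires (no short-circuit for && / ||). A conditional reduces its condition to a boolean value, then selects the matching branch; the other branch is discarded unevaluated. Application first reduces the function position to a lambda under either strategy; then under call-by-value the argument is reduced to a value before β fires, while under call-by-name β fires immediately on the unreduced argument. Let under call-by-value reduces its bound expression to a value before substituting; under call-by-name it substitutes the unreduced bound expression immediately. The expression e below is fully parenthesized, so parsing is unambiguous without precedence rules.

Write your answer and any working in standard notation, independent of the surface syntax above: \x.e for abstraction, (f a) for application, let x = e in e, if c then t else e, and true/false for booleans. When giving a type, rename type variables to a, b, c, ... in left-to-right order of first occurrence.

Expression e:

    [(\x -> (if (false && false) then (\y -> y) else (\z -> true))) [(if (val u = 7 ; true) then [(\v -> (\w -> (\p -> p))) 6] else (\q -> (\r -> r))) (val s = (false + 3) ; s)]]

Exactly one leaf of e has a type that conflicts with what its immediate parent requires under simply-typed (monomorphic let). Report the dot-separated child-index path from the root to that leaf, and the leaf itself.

Answer: 1.1.0.0 : false

Working:
  unify Bool ~ Bool
  unify Bool ~ Bool
  unify Bool ~ Bool
y : b
\y._ : b -> b
\z._ : c -> Bool
  unify b -> b ~ c -> Bool
  unify b ~ c
  unify c ~ Bool
\x._ : a -> Bool -> Bool
let u : Int
  unify Bool ~ Bool
p : f
\p._ : f -> f
\w._ : e -> f -> f
\v._ : d -> e -> f -> f
  unify d -> e -> f -> f ~ Int -> g
  unify d ~ Int
  unify e -> f -> f ~ g
_ _ : e -> f -> f
r : i
\r._ : i -> i
\q._ : h -> i -> i
  unify e -> f -> f ~ h -> i -> i
  unify e ~ h
  unify f -> f ~ i -> i
  unify f ~ i
  unify i ~ i
  unify Bool ~ Int
  FAIL: mismatch Bool ~ Int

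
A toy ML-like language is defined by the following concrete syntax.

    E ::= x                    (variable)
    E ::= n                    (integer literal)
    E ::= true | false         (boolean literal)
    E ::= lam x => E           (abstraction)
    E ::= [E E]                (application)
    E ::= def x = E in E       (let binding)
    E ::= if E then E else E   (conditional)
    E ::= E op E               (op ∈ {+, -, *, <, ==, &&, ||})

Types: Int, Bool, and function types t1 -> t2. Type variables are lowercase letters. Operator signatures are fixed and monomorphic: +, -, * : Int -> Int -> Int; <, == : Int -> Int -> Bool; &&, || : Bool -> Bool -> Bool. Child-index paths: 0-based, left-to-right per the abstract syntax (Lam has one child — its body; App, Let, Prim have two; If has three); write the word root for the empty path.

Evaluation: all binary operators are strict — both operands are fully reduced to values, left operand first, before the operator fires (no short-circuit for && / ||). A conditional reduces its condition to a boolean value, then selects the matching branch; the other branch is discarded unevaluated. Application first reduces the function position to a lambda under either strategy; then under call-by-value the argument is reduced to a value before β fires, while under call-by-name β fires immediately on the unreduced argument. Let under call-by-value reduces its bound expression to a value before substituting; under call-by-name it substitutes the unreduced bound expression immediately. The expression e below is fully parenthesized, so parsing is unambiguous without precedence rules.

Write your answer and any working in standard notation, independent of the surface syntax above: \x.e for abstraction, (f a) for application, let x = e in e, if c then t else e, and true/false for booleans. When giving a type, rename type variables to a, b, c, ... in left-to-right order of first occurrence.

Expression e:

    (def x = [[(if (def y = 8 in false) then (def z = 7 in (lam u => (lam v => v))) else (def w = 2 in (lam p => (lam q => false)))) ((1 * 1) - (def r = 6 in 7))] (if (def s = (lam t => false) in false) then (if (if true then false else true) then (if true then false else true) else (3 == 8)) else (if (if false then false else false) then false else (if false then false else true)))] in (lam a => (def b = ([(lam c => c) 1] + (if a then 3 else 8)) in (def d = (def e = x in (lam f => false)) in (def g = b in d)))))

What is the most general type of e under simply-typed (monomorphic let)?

Derivation:
let y : Int
  unify Bool ~ Bool
let z : Int
v : b
\v._ : b -> b
\u._ : a -> b -> b
let w : Int
\q._ : d -> Bool
\p._ : c -> d -> Bool
  unify a -> b -> b ~ c -> d -> Bool
  unify a ~ c
  unify b -> b ~ d -> Bool
  unify b ~ d
  unify d ~ Bool
  unify Int ~ Int
  unify Int ~ Int
  unify Int ~ Int
let r : Int
  unify Int ~ Int
  unify c -> Bool -> Bool ~ Int -> e
  unify c ~ Int
  unify Bool -> Bool ~ e
_ _ : Bool -> Bool
\t._ : f -> Bool
let s : f -> Bool
  unify Bool ~ Bool
  unify Bool ~ Bool
  unify Bool ~ Bool
  unify Bool ~ Bool
  unify Bool ~ Bool
  unify Bool ~ Bool
  unify Int ~ Int
  unify Int ~ Int
  unify Bool ~ Bool
  unify Bool ~ Bool
  unify Bool ~ Bool
  unify Bool ~ Bool
  unify Bool ~ Bool
  unify Bool ~ Bool
  unify Bool ~ Bool
  unify Bool ~ Bool
  unify Bool -> Bool ~ Bool -> g
  unify Bool ~ Bool
  unify Bool ~ g
_ _ : Bool
let x : Bool
c : i
\c._ : i -> i
  unify i -> i ~ Int -> j
  unify i ~ Int
  unify Int ~ j
_ _ : Int
  unify Int ~ Int
a : h
  unify h ~ Bool
  unify Int ~ Int
  unify Int ~ Int
let b : Int
x : Bool
let e : Bool
\f._ : k -> Bool
let d : k -> Bool
b : Int
let g : Int
d : k -> Bool
\a._ : Bool -> k -> Bool

Answer: Bool -> a -> Bool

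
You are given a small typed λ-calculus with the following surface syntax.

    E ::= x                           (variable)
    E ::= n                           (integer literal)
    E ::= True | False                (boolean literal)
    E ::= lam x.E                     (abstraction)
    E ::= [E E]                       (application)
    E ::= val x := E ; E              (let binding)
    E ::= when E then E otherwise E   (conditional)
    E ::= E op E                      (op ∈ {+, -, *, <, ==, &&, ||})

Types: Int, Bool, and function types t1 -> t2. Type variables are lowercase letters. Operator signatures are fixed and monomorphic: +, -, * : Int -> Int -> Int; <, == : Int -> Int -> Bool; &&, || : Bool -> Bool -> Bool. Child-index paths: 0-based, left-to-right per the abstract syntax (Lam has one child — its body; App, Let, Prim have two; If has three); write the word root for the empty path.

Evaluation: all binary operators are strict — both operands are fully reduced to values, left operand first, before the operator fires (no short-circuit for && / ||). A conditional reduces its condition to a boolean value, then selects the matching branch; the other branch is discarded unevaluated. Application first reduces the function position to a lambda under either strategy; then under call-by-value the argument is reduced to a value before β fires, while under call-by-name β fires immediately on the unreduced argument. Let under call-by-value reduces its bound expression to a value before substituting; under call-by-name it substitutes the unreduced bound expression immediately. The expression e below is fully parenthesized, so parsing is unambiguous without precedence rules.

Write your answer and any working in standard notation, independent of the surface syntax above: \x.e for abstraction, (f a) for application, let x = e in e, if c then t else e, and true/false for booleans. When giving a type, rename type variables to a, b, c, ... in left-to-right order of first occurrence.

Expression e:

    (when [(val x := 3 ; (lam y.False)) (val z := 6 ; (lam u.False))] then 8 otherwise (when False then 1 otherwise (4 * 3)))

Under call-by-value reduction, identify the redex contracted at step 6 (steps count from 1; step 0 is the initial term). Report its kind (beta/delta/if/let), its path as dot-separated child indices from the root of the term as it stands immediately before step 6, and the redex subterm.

Trace:
step 0: (if ((let x = 3 in (\y.false)) (let z = 6 in (\u.false))) then 8 else (if false then 1 else (4 * 3)))
step 1: [let@0.0] (if ((\y.false) (let z = 6 in (\u.false))) then 8 else (if false then 1 else (4 * 3)))
step 2: [let@0.1] (if ((\y.false) (\u.false)) then 8 else (if false then 1 else (4 * 3)))
step 3: [beta@0] (if false then 8 else (if false then 1 else (4 * 3)))
step 4: [if@root] (if false then 1 else (4 * 3))
step 5: [if@root] (4 * 3)
step 6: [delta@root] 12

Answer: delta at root : (4 * 3)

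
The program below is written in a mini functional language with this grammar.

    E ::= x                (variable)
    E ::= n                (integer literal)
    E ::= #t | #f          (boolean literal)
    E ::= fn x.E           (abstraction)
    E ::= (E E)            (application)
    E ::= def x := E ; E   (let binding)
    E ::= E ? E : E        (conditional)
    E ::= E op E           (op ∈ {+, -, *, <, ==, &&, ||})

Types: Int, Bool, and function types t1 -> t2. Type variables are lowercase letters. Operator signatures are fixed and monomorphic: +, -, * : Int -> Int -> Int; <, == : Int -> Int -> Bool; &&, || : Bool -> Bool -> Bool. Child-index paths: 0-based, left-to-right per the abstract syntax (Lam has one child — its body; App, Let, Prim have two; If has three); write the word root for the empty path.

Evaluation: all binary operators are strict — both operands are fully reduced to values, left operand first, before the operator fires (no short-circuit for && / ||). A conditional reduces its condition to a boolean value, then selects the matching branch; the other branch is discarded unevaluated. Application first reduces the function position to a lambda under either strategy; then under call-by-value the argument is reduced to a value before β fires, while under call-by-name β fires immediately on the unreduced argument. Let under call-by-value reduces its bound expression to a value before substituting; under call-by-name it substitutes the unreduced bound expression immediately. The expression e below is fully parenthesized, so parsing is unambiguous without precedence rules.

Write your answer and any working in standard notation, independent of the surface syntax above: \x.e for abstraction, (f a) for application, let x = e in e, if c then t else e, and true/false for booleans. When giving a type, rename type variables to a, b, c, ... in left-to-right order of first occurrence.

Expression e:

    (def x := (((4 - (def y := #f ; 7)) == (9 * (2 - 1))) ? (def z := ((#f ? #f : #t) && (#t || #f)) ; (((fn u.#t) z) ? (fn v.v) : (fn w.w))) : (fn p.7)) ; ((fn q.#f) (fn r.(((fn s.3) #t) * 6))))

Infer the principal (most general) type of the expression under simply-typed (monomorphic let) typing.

Working:
  unify Int ~ Int
let y : Bool
  unify Int ~ Int
  unify Int ~ Int
  unify Int ~ Int
  unify Int ~ Int
  unify Int ~ Int
  unify Int ~ Int
  unify Int ~ Int
  unify Bool ~ Bool
  unify Bool ~ Bool
  unify Bool ~ Bool
  unify Bool ~ Bool
  unify Bool ~ Bool
  unify Bool ~ Bool
  unify Bool ~ Bool
let z : Bool
\u._ : a -> Bool
z : Bool
  unify a -> Bool ~ Bool -> b
  unify a ~ Bool
  unify Bool ~ b
_ _ : Bool
  unify Bool ~ Bool
v : c
\v._ : c -> c
w : d
\w._ : d -> d
  unify c -> c ~ d -> d
  unify c ~ d
  unify d ~ d
\p._ : e -> Int
  unify d -> d ~ e -> Int
  unify d ~ e
  unify e ~ Int
let x : Int -> Int
\q._ : f -> Bool
\s._ : h -> Int
  unify h -> Int ~ Bool -> i
  unify h ~ Bool
  unify Int ~ i
_ _ : Int
  unify Int ~ Int
  unify Int ~ Int
\r._ : g -> Int
  unify f -> Bool ~ (g -> Int) -> j
  unify f ~ g -> Int
  unify Bool ~ j
_ _ : Bool

Answer: Bool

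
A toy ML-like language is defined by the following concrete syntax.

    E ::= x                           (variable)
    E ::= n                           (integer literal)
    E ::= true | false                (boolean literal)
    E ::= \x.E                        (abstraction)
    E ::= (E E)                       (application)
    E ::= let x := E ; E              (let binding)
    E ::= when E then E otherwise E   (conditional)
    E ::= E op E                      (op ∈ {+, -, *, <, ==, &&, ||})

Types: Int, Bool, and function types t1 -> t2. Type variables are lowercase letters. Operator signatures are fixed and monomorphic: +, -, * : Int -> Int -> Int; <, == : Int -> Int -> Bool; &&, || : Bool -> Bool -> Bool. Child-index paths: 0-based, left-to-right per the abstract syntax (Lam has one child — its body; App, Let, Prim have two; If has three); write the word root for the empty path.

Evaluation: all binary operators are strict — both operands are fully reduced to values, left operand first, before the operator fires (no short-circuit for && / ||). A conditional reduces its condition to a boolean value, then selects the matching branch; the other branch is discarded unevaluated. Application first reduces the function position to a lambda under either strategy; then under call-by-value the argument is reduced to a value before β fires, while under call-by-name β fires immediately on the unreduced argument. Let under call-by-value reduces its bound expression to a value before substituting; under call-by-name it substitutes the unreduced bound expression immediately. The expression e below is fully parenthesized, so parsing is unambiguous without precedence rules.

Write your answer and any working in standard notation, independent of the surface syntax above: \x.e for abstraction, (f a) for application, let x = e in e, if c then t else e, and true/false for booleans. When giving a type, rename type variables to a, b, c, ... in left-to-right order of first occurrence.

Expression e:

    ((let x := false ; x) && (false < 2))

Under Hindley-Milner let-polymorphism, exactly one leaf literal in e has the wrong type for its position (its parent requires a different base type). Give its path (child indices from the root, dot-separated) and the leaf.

Answer: 1.0 : false

Trace:
let x : Bool
x : Bool
  unify Bool ~ Bool
  unify Bool ~ Int
  FAIL: mismatch Bool ~ Int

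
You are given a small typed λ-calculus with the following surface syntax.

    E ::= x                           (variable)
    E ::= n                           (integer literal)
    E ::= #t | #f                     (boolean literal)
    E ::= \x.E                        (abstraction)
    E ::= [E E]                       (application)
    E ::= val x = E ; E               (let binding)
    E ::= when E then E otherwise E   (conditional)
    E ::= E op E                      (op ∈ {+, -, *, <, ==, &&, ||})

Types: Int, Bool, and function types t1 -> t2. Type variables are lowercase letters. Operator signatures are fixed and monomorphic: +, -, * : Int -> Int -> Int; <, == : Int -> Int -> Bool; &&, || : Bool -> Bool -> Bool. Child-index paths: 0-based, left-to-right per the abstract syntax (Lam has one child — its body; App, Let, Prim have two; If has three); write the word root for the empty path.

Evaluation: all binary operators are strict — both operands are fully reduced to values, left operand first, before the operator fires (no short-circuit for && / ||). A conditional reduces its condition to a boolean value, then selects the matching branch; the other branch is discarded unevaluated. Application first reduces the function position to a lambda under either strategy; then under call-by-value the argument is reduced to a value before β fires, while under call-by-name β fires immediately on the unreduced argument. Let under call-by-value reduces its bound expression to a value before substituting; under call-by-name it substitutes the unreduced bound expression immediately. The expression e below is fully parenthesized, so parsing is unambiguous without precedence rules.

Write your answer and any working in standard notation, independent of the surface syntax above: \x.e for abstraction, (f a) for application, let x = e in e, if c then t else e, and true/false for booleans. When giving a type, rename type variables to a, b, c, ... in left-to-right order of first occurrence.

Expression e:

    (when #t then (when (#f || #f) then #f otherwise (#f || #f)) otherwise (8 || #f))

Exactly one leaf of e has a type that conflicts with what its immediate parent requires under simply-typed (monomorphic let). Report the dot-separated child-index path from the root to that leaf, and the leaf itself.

Answer: 2.0 : 8

Derivation:
  unify Bool ~ Bool
  unify Bool ~ Bool
  unify Bool ~ Bool
  unify Bool ~ Bool
  unify Bool ~ Bool
  unify Bool ~ Bool
  unify Bool ~ Bool
  unify Int ~ Bool
  FAIL: mismatch Int ~ Bool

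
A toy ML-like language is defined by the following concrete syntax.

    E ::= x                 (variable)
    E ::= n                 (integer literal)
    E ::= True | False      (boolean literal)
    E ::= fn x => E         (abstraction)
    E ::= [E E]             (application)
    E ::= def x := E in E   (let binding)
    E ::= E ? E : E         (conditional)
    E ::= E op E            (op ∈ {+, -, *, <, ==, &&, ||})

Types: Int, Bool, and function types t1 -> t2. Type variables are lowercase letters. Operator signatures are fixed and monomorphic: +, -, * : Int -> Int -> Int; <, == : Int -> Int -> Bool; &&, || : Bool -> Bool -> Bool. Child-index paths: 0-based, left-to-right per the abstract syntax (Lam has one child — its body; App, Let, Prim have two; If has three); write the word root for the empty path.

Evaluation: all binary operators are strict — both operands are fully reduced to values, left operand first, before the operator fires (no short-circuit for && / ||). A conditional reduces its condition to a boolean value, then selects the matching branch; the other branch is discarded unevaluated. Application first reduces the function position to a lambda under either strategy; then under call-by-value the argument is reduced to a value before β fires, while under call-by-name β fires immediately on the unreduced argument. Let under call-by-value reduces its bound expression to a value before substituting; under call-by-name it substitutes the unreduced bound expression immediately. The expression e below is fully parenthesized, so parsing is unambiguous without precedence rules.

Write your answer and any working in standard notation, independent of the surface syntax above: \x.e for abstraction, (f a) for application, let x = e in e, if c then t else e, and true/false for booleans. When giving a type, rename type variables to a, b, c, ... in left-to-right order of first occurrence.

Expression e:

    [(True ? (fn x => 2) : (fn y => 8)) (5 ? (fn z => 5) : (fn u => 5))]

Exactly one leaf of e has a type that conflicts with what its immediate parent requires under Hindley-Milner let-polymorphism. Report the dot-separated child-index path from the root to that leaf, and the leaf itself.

Answer: 1.0 : 5

Working:
  unify Bool ~ Bool
\x._ : a -> Int
\y._ : b -> Int
  unify a -> Int ~ b -> Int
  unify a ~ b
  unify Int ~ Int
  unify Int ~ Bool
  FAIL: mismatch Int ~ Bool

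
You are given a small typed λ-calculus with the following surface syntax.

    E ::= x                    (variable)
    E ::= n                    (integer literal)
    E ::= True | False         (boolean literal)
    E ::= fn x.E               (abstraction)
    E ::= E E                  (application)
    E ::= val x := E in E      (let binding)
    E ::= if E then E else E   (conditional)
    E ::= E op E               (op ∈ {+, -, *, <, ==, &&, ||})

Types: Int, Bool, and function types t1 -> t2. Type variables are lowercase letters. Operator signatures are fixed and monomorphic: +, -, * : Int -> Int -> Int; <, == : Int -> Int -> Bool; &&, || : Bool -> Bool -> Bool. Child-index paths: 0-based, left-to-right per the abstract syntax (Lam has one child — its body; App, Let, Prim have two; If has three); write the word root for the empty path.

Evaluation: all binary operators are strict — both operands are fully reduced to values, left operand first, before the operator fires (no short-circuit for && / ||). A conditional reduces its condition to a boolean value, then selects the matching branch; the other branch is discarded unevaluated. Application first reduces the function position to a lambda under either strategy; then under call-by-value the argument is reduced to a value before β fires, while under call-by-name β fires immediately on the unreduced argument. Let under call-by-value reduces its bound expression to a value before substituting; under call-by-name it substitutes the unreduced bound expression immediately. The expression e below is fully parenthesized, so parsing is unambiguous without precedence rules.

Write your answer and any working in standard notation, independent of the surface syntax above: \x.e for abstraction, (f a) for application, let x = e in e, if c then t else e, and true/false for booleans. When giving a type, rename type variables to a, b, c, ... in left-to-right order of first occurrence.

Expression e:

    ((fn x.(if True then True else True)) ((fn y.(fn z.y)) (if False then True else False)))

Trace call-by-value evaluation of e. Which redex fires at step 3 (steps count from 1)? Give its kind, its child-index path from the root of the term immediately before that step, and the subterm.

Answer: beta at root : ((\x.(if true then true else true)) (\z.false))

Working:
step 0: ((\x.(if true then true else true)) ((\y.(\z.y)) (if false then true else false)))
step 1: [if@1.1] ((\x.(if true then true else true)) ((\y.(\z.y)) false))
step 2: [beta@1] ((\x.(if true then true else true)) (\z.false))
step 3: [beta@root] (if true then true else true)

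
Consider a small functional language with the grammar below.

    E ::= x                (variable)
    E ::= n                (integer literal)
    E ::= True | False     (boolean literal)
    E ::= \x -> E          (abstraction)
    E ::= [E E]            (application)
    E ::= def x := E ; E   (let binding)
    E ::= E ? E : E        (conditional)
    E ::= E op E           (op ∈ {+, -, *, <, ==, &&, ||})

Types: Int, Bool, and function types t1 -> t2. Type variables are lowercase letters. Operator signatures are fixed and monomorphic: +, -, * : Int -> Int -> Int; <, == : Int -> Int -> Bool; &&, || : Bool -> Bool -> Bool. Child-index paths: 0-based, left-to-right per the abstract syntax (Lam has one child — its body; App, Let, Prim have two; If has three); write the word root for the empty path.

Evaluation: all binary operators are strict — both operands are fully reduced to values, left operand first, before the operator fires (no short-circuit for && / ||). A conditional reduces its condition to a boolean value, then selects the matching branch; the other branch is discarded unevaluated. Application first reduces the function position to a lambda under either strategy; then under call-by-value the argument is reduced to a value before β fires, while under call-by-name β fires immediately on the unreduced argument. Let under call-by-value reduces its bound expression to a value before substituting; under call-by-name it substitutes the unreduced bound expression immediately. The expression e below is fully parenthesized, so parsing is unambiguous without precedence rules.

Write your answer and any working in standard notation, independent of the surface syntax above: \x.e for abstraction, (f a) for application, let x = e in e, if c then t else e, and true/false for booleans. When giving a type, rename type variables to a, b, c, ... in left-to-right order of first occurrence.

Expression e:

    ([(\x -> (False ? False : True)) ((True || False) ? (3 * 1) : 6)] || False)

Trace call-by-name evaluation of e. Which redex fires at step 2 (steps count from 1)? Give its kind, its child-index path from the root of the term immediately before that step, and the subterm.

Answer: if at 0 : (if false then false else true)

Derivation:
step 0: (((\x.(if false then false else true)) (if (true || false) then (3 * 1) else 6)) || false)
step 1: [beta@0] ((if false then false else true) || false)
step 2: [if@0] (true || false)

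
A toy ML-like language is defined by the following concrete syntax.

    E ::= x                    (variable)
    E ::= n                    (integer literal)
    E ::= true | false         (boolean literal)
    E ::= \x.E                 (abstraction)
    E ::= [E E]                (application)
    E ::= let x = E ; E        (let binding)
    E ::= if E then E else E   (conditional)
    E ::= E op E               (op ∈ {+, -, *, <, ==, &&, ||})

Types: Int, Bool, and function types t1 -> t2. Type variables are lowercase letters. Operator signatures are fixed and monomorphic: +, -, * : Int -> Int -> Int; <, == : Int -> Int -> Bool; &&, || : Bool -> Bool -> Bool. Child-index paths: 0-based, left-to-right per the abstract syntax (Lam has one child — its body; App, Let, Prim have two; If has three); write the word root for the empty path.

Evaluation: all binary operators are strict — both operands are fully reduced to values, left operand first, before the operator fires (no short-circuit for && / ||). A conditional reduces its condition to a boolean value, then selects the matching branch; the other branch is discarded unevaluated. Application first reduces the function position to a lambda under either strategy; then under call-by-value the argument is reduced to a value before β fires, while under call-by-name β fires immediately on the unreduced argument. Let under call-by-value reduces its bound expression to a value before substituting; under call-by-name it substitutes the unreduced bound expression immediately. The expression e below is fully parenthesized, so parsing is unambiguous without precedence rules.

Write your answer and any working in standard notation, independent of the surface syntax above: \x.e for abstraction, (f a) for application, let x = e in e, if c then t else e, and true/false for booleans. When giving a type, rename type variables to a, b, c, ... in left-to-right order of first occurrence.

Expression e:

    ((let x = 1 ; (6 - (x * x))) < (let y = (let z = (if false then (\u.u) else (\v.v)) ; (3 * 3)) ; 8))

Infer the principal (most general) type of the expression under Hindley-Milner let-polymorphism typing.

Answer: Bool

Trace:
let x : Int
  unify Int ~ Int
x : Int
  unify Int ~ Int
x : Int
  unify Int ~ Int
  unify Int ~ Int
  unify Int ~ Int
  unify Bool ~ Bool
u : a
\u._ : a -> a
v : b
\v._ : b -> b
  unify a -> a ~ b -> b
  unify a ~ b
  unify b ~ b
let z : forall. b -> b
  unify Int ~ Int
  unify Int ~ Int
let y : Int
  unify Int ~ Int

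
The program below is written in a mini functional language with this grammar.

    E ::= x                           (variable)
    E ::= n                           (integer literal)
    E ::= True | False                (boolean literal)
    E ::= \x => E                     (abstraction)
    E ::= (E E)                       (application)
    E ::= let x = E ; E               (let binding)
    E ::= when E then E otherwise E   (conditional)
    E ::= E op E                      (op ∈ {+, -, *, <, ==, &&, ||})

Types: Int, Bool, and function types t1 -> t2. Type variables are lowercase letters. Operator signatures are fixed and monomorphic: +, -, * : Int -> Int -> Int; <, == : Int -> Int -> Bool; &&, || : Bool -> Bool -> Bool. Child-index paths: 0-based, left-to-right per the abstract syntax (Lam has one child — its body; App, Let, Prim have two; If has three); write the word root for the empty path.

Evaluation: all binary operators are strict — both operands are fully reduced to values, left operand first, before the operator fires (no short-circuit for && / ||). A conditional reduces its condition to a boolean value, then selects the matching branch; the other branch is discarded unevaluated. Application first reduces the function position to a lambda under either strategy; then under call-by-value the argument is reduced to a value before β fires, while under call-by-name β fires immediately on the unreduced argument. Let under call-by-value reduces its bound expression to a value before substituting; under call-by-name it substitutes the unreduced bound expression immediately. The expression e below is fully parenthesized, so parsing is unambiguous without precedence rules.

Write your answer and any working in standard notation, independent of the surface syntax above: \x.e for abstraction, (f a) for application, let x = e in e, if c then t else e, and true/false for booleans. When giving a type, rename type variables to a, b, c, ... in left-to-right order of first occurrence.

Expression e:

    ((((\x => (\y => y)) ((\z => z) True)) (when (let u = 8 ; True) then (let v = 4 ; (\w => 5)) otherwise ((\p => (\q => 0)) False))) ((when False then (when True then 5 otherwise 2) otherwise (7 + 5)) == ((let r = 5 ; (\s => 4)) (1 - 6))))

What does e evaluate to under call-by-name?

Trace:
step 0: ((((\x.(\y.y)) ((\z.z) true)) (if (let u = 8 in true) then (let v = 4 in (\w.5)) else ((\p.(\q.0)) false))) ((if false then (if true then 5 else 2) else (7 + 5)) == ((let r = 5 in (\s.4)) (1 - 6))))
step 1: [beta@0.0] (((\y.y) (if (let u = 8 in true) then (let v = 4 in (\w.5)) else ((\p.(\q.0)) false))) ((if false then (if true then 5 else 2) else (7 + 5)) == ((let r = 5 in (\s.4)) (1 - 6))))
step 2: [beta@0] ((if (let u = 8 in true) then (let v = 4 in (\w.5)) else ((\p.(\q.0)) false)) ((if false then (if true then 5 else 2) else (7 + 5)) == ((let r = 5 in (\s.4)) (1 - 6))))
step 3: [let@0.0] ((if true then (let v = 4 in (\w.5)) else ((\p.(\q.0)) false)) ((if false then (if true then 5 else 2) else (7 + 5)) == ((let r = 5 in (\s.4)) (1 - 6))))
step 4: [if@0] ((let v = 4 in (\w.5)) ((if false then (if true then 5 else 2) else (7 + 5)) == ((let r = 5 in (\s.4)) (1 - 6))))
step 5: [let@0] ((\w.5) ((if false then (if true then 5 else 2) else (7 + 5)) == ((let r = 5 in (\s.4)) (1 - 6))))
step 6: [beta@root] 5

Answer: 5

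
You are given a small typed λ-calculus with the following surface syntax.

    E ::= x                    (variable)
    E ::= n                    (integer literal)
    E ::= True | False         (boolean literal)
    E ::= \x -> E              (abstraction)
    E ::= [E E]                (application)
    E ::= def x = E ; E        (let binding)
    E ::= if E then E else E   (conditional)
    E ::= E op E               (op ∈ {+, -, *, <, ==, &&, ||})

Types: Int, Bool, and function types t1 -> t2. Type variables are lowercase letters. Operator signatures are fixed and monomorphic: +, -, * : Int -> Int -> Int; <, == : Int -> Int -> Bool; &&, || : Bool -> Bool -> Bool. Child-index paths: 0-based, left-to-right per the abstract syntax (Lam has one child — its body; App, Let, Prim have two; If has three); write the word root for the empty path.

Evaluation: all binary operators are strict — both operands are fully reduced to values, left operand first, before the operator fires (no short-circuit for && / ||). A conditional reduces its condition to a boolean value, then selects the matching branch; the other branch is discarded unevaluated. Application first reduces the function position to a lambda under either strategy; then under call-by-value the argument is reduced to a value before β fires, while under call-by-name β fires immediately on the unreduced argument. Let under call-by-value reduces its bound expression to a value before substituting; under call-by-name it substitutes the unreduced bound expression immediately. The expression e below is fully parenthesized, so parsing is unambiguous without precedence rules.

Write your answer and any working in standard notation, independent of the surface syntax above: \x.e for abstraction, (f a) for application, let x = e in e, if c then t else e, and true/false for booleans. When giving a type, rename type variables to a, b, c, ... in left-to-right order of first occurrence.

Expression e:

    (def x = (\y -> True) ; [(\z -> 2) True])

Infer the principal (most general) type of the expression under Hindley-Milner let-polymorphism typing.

Trace:
\y._ : a -> Bool
let x : forall. a -> Bool
\z._ : b -> Int
  unify b -> Int ~ Bool -> c
  unify b ~ Bool
  unify Int ~ c
_ _ : Int

Answer: Int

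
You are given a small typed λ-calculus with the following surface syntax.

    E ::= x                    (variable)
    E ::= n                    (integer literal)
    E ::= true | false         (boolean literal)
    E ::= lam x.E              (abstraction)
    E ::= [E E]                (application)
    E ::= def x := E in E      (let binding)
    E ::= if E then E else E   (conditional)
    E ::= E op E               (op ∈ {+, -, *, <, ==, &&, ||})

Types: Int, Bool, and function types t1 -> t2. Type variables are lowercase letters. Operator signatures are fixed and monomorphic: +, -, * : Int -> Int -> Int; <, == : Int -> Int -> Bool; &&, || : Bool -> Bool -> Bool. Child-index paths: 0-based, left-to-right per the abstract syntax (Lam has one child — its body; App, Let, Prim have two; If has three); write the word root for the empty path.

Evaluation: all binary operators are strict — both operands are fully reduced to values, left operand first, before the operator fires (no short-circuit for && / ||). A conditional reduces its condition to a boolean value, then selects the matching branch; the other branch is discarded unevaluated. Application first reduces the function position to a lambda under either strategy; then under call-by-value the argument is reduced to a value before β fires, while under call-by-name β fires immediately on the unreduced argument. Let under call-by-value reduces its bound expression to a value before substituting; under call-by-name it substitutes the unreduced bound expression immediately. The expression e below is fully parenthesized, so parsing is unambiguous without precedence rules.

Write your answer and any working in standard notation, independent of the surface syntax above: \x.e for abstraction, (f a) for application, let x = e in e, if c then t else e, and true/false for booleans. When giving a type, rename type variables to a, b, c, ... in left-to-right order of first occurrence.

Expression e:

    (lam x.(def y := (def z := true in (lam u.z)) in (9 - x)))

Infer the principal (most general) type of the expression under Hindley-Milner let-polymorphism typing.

Working:
let z : Bool
z : Bool
\u._ : b -> Bool
let y : forall. b -> Bool
  unify Int ~ Int
x : a
  unify a ~ Int
\x._ : Int -> Int

Answer: Int -> Int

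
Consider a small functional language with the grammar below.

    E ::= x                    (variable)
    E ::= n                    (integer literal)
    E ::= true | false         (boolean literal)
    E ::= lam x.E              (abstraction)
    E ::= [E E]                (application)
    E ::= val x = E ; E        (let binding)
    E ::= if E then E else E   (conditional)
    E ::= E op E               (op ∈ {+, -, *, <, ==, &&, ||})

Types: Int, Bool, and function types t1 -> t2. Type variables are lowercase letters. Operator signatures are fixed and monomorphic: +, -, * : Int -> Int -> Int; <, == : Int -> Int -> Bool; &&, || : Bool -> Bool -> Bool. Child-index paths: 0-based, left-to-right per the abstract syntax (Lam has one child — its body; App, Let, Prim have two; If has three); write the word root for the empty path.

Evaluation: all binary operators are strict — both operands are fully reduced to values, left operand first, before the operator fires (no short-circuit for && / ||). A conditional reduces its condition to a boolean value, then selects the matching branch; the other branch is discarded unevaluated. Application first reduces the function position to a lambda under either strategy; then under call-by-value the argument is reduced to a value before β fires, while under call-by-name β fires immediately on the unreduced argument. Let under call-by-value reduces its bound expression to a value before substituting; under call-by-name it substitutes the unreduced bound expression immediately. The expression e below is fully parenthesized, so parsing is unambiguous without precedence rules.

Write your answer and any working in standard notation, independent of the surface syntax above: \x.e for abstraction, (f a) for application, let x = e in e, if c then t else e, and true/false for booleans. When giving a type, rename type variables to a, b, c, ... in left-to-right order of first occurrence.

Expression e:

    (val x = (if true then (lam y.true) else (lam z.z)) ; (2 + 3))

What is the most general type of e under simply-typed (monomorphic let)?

Answer: Int

Derivation:
  unify Bool ~ Bool
\y._ : a -> Bool
z : b
\z._ : b -> b
  unify a -> Bool ~ b -> b
  unify a ~ b
  unify Bool ~ b
let x : Bool -> Bool
  unify Int ~ Int
  unify Int ~ Int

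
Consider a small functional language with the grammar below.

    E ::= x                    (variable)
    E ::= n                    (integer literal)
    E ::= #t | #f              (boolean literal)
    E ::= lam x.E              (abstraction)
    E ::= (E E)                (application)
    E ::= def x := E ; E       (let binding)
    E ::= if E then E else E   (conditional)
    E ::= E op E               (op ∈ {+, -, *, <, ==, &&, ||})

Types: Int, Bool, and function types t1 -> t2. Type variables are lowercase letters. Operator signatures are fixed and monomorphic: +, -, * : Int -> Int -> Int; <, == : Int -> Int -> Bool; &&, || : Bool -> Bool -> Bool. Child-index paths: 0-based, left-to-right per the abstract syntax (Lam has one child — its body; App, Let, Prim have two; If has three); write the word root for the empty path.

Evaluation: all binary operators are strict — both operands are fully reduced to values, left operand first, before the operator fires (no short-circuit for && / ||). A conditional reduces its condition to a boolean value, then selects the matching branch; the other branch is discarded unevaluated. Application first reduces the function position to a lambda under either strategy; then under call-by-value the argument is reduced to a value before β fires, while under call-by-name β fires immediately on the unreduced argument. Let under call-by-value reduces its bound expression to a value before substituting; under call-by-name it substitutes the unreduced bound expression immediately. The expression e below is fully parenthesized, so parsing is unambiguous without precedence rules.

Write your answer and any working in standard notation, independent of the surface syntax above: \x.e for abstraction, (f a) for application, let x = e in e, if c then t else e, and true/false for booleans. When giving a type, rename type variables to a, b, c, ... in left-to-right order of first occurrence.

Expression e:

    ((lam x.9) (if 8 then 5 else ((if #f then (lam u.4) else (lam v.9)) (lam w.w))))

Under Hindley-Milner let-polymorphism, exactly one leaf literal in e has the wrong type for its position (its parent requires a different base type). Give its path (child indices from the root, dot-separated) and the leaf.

Answer: 1.0 : 8

Derivation:
\x._ : a -> Int
  unify Int ~ Bool
  FAIL: mismatch Int ~ Bool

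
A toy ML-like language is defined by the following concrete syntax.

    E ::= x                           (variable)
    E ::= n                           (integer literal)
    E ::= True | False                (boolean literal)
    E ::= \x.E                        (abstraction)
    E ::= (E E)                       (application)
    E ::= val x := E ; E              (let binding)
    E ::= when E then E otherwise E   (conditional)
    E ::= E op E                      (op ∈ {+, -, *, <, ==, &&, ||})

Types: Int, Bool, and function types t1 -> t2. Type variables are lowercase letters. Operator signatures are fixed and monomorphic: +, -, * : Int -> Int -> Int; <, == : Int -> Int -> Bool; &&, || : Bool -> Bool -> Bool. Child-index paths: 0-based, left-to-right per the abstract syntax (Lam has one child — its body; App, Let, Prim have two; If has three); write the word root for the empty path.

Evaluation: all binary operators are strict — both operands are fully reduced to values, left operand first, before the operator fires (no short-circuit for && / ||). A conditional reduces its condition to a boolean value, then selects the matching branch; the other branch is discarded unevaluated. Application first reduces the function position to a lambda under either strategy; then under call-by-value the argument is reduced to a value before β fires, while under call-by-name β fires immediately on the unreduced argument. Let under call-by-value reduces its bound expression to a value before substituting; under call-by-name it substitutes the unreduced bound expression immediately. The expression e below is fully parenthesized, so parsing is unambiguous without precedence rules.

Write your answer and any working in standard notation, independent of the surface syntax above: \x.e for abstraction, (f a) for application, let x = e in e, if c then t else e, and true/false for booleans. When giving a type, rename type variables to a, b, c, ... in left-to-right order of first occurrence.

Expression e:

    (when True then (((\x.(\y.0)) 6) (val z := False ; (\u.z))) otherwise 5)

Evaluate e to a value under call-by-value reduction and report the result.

Answer: 0

Derivation:
step 0: (if true then (((\x.(\y.0)) 6) (let z = false in (\u.z))) else 5)
step 1: [if@root] (((\x.(\y.0)) 6) (let z = false in (\u.z)))
step 2: [beta@0] ((\y.0) (let z = false in (\u.z)))
step 3: [let@1] ((\y.0) (\u.false))
step 4: [beta@root] 0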